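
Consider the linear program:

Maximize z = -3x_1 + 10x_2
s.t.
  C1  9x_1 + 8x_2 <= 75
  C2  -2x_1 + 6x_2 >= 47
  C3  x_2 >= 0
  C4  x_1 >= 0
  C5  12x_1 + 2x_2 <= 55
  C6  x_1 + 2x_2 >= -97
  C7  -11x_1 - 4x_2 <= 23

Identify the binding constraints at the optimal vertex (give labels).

Extreme points and z = -3x_1 + 10x_2:
  (37/35, 573/70) → z = 2754/35
  (0, 75/8) → z = 375/4
  (0, 47/6) → z = 235/3

The maximum is at (0, 75/8). Substituting into each constraint, equality holds for C1 and C4; the remaining constraints have slack.

C1 and C4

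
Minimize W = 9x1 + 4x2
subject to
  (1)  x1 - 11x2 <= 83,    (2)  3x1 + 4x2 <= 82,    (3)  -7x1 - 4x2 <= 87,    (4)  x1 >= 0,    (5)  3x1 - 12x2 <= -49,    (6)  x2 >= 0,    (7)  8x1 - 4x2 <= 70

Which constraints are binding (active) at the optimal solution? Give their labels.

Vertices and W = 9x1 + 4x2:
  (0, 41/2) → W = 82
  (152/11, 223/22) → W = 1814/11
  (0, 49/12) → W = 49/3
  (37/3, 43/6) → W = 419/3

The minimum is at (0, 49/12). Substituting into each constraint, equality holds for (4) and (5); the remaining constraints have slack.

(4) and (5)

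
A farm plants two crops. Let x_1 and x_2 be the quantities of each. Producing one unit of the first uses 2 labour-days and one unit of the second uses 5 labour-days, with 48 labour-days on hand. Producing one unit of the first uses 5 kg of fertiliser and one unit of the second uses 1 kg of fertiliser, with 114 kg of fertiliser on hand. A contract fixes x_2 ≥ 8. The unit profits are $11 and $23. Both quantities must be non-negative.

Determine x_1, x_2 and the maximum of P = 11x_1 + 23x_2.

Vertices and P = 11x_1 + 23x_2:
  (0, 48/5) → P = 1104/5
  (0, 8) → P = 184
  (4, 8) → P = 228

The optimum lies where 2x_1 + 5x_2 = 48 and x_2 = 8.
Solving simultaneously gives x_1 = 4, x_2 = 8.

x_1 = 4, x_2 = 8, maximum P = 228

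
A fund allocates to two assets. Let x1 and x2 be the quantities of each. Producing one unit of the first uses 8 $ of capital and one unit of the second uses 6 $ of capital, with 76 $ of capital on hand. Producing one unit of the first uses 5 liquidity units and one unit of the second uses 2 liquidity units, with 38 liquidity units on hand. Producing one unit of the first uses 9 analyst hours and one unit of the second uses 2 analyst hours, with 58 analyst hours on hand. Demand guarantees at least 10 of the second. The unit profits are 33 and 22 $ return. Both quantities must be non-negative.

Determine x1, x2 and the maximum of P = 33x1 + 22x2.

x1 = 2, x2 = 10, maximum P = 286

Corner points and P = 33x1 + 22x2:
  (0, 38/3) → P = 836/3
  (0, 10) → P = 220
  (2, 10) → P = 286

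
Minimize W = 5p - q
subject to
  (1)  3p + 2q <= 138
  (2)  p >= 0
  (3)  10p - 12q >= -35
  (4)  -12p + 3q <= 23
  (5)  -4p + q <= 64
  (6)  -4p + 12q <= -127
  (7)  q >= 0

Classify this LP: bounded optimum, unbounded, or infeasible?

Vertices and W = 5p - q:
  (955/22, 171/44) → W = 9379/44
  (46, 0) → W = 230
  (127/4, 0) → W = 635/4
The feasible region has finitely many vertices and no improving ray; the minimum is 635/4 at (127/4, 0).

bounded optimum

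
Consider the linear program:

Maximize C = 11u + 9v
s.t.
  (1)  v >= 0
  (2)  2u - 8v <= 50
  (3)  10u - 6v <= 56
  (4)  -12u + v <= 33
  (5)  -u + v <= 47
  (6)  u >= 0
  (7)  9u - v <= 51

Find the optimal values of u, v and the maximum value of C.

u = 49/4, v = 237/4, maximum C = 668

Corner points and C = 11u + 9v:
  (28/5, 0) → C = 308/5
  (0, 0) → C = 0
  (125/22, 3/22) → C = 701/11
  (14/11, 531/11) → C = 4933/11
  (0, 33) → C = 297
  (49/4, 237/4) → C = 668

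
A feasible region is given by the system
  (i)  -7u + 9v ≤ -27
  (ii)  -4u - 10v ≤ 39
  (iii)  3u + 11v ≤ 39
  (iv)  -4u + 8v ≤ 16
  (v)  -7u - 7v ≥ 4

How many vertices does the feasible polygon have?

3

Intersecting each pair of boundary lines and keeping only the points that satisfy every inequality leaves:
  (-81/106, -381/106)
  (153/112, -31/16)
  (233/42, -257/42)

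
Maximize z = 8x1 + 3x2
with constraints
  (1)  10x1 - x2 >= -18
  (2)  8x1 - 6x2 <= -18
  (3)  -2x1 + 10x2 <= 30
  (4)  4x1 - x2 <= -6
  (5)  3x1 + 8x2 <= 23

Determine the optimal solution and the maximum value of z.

Corner points and z = 8x1 + 3x2:
  (-45/26, 9/13) → z = -153/13
  (-75/49, 132/49) → z = -204/49
  (-9/8, 3/2) → z = -9/2
  (-15/19, 54/19) → z = 42/19

x1 = -15/19, x2 = 54/19, maximum z = 42/19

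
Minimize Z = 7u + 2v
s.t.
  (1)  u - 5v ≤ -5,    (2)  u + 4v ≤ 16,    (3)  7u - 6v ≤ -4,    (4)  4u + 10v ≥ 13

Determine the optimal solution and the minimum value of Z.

Extreme points and Z = 7u + 2v:
  (40/17, 58/17) → Z = 396/17
  (-18, 17/2) → Z = -109
  (19/47, 107/94) → Z = 240/47

u = -18, v = 17/2, minimum Z = -109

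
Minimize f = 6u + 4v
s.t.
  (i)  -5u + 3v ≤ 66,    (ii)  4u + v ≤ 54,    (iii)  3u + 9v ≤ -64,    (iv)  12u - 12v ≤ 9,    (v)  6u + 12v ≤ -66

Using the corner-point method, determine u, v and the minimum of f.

u = -273/8, v = -279/8, minimum f = -1377/4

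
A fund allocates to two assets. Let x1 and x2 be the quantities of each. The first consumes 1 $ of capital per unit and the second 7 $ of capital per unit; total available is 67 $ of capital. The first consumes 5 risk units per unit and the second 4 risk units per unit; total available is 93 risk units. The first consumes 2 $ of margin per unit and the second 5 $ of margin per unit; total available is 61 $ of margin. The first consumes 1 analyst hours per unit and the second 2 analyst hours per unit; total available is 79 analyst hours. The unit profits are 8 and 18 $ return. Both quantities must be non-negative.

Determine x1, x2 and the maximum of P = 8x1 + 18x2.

x1 = 13, x2 = 7, maximum P = 230

Feasible corners and P = 8x1 + 18x2:
  (0, 0) → P = 0
  (0, 67/7) → P = 1206/7
  (93/5, 0) → P = 744/5
  (92/9, 73/9) → P = 2050/9
  (13, 7) → P = 230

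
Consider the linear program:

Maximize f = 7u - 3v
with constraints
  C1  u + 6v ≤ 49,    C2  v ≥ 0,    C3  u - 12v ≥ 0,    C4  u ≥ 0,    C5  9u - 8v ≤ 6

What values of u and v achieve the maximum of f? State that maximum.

u = 18/25, v = 3/50, maximum f = 243/50

Corner points and f = 7u - 3v:
  (0, 0) → f = 0
  (2/3, 0) → f = 14/3
  (18/25, 3/50) → f = 243/50

At the optimal vertex, u - 12v = 0 and 9u - 8v = 6.
Solving simultaneously gives u = 18/25, v = 3/50.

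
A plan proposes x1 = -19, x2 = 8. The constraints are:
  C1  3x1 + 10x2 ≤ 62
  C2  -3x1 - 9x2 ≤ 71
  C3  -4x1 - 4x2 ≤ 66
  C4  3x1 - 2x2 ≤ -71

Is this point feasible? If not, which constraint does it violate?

feasible

C1: 23 ≤ 62 ✓
C2: -15 ≤ 71 ✓
C3: 44 ≤ 66 ✓
C4: -73 ≤ -71 ✓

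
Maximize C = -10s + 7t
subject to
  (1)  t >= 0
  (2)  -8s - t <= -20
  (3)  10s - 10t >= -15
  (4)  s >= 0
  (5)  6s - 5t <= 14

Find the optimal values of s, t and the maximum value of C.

Corner points and C = -10s + 7t:
  (37/18, 32/9) → C = 13/3
  (57/23, 4/23) → C = -542/23
  (43/2, 23) → C = -54

The optimum lies where -8s - t = -20 and 10s - 10t = -15.
Solving simultaneously gives s = 37/18, t = 32/9.

s = 37/18, t = 32/9, maximum C = 13/3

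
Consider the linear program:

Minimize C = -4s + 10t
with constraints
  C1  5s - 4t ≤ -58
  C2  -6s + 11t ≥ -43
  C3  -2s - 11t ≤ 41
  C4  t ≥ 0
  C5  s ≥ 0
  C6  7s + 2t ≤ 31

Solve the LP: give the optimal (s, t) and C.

s = 0, t = 29/2, minimum C = 145

Feasible corners and C = -4s + 10t:
  (0, 29/2) → C = 145
  (4/19, 561/38) → C = 2789/19
  (0, 31/2) → C = 155

At the optimal vertex, 5s - 4t = -58 and s = 0.
Solving simultaneously gives s = 0, t = 29/2.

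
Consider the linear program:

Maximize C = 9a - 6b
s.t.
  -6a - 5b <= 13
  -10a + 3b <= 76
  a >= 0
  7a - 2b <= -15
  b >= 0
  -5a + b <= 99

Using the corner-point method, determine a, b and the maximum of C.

a = 0, b = 15/2, maximum C = -45

Corner points and C = 9a - 6b:
  (0, 76/3) → C = -152
  (107, 382) → C = -1329
  (0, 15/2) → C = -45

The binding constraints are a = 0 and 7a - 2b = -15.
Solving simultaneously gives a = 0, b = 15/2.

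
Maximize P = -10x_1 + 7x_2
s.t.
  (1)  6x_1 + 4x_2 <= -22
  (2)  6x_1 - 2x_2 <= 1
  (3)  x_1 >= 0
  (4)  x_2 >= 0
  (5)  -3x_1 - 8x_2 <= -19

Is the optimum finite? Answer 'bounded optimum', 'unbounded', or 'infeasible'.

The boundaries 6x_1 + 4x_2 = -22 and -3x_1 - 8x_2 = -19 meet at (-7, 5), but that point violates x_1 ≥ 0. Every candidate vertex is excluded by some other constraint, so the feasible region is empty.

infeasible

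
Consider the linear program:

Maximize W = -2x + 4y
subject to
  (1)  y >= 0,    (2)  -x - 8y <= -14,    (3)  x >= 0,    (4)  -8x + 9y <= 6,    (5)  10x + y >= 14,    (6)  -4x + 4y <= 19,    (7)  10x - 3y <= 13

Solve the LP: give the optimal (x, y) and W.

Corner points and W = -2x + 4y:
  (98/79, 126/79) → W = 308/79
  (146/83, 127/83) → W = 216/83
  (60/49, 86/49) → W = 32/7
  (45/22, 82/33) → W = 193/33

The binding constraints are -8x + 9y = 6 and 10x - 3y = 13.
Solving simultaneously gives x = 45/22, y = 82/33.

x = 45/22, y = 82/33, maximum W = 193/33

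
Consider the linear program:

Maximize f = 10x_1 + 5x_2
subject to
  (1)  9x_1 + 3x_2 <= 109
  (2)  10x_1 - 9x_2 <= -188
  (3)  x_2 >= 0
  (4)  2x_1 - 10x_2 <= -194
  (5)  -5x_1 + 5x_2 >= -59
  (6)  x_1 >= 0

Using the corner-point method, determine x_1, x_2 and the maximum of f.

Vertices and f = 10x_1 + 5x_2:
  (139/37, 2782/111) → f = 18080/111
  (0, 109/3) → f = 545/3
  (0, 188/9) → f = 940/9

x_1 = 0, x_2 = 109/3, maximum f = 545/3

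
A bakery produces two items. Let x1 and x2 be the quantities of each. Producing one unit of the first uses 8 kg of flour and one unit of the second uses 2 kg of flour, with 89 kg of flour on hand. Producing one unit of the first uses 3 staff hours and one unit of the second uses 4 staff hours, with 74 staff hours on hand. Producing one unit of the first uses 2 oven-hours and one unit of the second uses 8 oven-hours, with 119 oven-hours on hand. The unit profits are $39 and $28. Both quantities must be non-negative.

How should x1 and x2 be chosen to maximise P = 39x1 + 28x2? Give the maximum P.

Corner points and P = 39x1 + 28x2:
  (0, 0) → P = 0
  (0, 119/8) → P = 833/2
  (89/8, 0) → P = 3471/8
  (8, 25/2) → P = 662
  (29/4, 209/16) → P = 1297/2

x1 = 8, x2 = 25/2, maximum P = 662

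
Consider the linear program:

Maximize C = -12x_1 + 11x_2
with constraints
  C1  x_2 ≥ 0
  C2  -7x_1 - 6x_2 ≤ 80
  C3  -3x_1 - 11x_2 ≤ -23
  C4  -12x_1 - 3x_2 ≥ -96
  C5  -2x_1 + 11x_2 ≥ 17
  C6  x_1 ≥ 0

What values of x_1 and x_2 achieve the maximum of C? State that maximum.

Corner points and C = -12x_1 + 11x_2:
  (6/5, 97/55) → C = 5
  (0, 23/11) → C = 23
  (335/46, 66/23) → C = -1284/23
  (0, 32) → C = 352

The optimum lies where -12x_1 - 3x_2 = -96 and x_1 = 0.
Solving simultaneously gives x_1 = 0, x_2 = 32.

x_1 = 0, x_2 = 32, maximum C = 352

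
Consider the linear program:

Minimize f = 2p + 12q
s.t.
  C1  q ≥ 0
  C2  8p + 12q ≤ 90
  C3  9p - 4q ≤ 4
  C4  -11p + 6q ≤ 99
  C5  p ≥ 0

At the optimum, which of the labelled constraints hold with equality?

C1 and C5

Extreme points and f = 2p + 12q:
  (4/9, 0) → f = 8/9
  (0, 0) → f = 0
  (102/35, 389/70) → f = 2538/35
  (0, 15/2) → f = 90

The minimum is at (0, 0). Substituting into each constraint, equality holds for C1 and C5; the remaining constraints have slack.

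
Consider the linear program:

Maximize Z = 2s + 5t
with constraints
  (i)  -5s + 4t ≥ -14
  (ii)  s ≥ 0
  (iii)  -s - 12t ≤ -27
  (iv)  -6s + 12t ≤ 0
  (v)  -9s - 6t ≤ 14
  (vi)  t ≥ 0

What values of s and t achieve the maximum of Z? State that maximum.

Extreme points and Z = 2s + 5t:
  (69/16, 121/64) → Z = 1157/64
  (14/3, 7/3) → Z = 21
  (27/7, 27/14) → Z = 243/14

s = 14/3, t = 7/3, maximum Z = 21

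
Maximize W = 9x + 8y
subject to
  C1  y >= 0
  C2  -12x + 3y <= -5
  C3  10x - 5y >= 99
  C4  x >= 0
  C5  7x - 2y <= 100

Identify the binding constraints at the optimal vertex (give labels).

C3 and C5

Extreme points and W = 9x + 8y:
  (99/10, 0) → W = 891/10
  (100/7, 0) → W = 900/7
  (302/15, 307/15) → W = 5174/15

The maximum is at (302/15, 307/15). Substituting into each constraint, equality holds for C3 and C5; the remaining constraints have slack.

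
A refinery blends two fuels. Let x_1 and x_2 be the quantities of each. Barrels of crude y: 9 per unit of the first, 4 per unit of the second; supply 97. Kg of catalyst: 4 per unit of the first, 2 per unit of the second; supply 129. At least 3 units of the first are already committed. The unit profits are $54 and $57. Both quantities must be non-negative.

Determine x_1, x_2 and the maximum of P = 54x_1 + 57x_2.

x_1 = 3, x_2 = 35/2, maximum P = 2319/2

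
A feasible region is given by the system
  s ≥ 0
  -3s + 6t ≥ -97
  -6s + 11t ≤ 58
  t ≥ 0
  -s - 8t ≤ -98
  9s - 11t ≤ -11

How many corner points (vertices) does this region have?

3

Intersecting each pair of boundary lines and keeping only the points that satisfy every inequality leaves:
  (614/59, 646/59)
  (47/3, 152/11)
  (990/83, 893/83)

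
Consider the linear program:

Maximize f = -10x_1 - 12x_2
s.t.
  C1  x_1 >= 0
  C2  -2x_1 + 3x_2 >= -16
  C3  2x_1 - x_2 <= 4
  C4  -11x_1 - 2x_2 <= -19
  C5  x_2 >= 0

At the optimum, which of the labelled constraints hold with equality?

Extreme points and f = -10x_1 - 12x_2:
  (0, 19/2) → f = -114
  (2, 0) → f = -20
  (19/11, 0) → f = -190/11
The feasible region is unbounded (it extends along (0, 1), (1, 2)), but f strictly decreases along every unbounded feasible direction, so there is no improving ray and the maximum is attained at a vertex.

The maximum is at (19/11, 0). Substituting into each constraint, equality holds for C4 and C5; the remaining constraints have slack.

C4 and C5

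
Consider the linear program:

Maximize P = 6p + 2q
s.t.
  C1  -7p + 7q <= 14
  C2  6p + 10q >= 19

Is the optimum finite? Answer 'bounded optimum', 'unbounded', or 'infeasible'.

unbounded

From the feasible point (-1/16, 31/16), moving in the direction (10, -6) keeps every constraint satisfied while P increases without bound.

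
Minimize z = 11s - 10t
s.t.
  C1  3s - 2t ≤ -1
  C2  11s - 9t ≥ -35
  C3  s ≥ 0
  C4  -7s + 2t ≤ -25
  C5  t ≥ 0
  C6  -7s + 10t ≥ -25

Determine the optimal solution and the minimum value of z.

Extreme points and z = 11s - 10t:
  (61/5, 94/5) → z = -269/5
  (13/2, 41/4) → z = -31
  (295/41, 520/41) → z = -1955/41

s = 61/5, t = 94/5, minimum z = -269/5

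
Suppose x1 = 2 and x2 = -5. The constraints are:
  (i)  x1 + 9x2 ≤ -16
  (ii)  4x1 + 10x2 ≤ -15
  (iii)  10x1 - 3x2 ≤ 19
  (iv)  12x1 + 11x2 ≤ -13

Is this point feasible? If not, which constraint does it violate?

Constraint (iii): 10x1 - 3x2 = 35, which is not ≤ 19. All other constraints are satisfied.

not feasible — violates (iii)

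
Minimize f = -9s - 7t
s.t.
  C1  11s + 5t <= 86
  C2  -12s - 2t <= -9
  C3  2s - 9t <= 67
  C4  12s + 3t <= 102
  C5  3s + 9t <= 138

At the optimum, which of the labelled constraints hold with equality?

C1 and C5

Vertices and f = -9s - 7t:
  (28/3, -10/3) → f = -182/3
  (1, 15) → f = -114
  (215/112, -393/56) → f = 3567/112
  (-65/34, 543/34) → f = -1608/17
  (373/38, -100/19) → f = -103/2

The minimum is at (1, 15). Substituting into each constraint, equality holds for C1 and C5; the remaining constraints have slack.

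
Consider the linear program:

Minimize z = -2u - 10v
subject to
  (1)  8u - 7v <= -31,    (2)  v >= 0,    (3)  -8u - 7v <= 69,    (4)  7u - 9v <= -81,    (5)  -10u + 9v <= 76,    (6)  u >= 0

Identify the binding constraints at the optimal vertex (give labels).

Extreme points and z = -2u - 10v:
  (288/23, 431/23) → z = -4886/23
  (253/2, 149) → z = -1743
  (5/3, 278/27) → z = -2870/27

The minimum is at (253/2, 149). Substituting into each constraint, equality holds for (1) and (5); the remaining constraints have slack.

(1) and (5)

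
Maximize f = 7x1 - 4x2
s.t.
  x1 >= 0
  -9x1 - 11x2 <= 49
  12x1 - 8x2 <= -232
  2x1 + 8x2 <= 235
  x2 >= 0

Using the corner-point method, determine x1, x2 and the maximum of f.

x1 = 3/14, x2 = 821/28, maximum f = -1621/14

Vertices and f = 7x1 - 4x2:
  (0, 29) → f = -116
  (0, 235/8) → f = -235/2
  (3/14, 821/28) → f = -1621/14

At the optimal vertex, 12x1 - 8x2 = -232 and 2x1 + 8x2 = 235.
Solving simultaneously gives x1 = 3/14, x2 = 821/28.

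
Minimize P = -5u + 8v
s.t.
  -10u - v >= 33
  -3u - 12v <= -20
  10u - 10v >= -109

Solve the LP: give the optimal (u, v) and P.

u = -32/9, v = 23/9, minimum P = 344/9

Vertices and P = -5u + 8v:
  (-32/9, 23/9) → P = 344/9
  (-439/110, 76/11) → P = 1655/22
  (-554/75, 527/150) → P = 1626/25

The binding constraints are -10u - v = 33 and -3u - 12v = -20.
Solving simultaneously gives u = -32/9, v = 23/9.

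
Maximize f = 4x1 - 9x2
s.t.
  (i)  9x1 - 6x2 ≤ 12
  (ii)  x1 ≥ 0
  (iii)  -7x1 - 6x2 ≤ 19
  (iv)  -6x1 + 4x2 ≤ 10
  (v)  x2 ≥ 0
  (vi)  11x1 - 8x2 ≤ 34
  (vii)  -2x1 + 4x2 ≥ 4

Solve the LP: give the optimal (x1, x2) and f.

Vertices and f = 4x1 - 9x2:
  (3, 5/2) → f = -21/2
  (0, 5/2) → f = -45/2
  (0, 1) → f = -9
The feasible region is unbounded (it extends along (2, 3)), but f strictly decreases along every unbounded feasible direction, so there is no improving ray and the maximum is attained at a vertex.

The optimum lies where x1 = 0 and -2x1 + 4x2 = 4.
Solving simultaneously gives x1 = 0, x2 = 1.

x1 = 0, x2 = 1, maximum f = -9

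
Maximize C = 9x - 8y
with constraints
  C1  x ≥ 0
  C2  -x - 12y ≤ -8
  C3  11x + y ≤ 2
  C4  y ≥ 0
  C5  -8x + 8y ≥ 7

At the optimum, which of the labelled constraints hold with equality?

Corner points and C = 9x - 8y:
  (0, 2) → C = -16
  (0, 7/8) → C = -7
  (3/32, 31/32) → C = -221/32

The maximum is at (3/32, 31/32). Substituting into each constraint, equality holds for C3 and C5; the remaining constraints have slack.

C3 and C5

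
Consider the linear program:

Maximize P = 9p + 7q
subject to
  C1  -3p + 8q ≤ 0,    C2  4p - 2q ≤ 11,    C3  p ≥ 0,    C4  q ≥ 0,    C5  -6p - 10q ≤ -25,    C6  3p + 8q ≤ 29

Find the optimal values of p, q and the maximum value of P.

p = 44/13, q = 33/26, maximum P = 1023/26

Vertices and P = 9p + 7q:
  (44/13, 33/26) → P = 1023/26
  (100/39, 25/26) → P = 775/26
  (40/13, 17/26) → P = 839/26

The optimum lies where -3p + 8q = 0 and 4p - 2q = 11.
Solving simultaneously gives p = 44/13, q = 33/26.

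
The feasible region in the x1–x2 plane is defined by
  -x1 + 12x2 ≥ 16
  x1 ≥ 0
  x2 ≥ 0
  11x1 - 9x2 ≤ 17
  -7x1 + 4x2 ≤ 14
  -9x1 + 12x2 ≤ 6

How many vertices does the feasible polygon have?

Of the 15 pairwise boundary intersections, those satisfying every inequality are:
  (116/41, 193/123)
  (5/4, 23/16)
  (86/17, 73/17)

3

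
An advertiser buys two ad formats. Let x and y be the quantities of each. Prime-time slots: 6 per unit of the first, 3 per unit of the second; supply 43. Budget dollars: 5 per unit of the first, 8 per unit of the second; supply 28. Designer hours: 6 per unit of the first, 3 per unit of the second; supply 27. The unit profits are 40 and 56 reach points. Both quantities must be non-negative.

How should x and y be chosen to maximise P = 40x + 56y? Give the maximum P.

Corner points and P = 40x + 56y:
  (0, 0) → P = 0
  (0, 7/2) → P = 196
  (9/2, 0) → P = 180
  (4, 1) → P = 216

x = 4, y = 1, maximum P = 216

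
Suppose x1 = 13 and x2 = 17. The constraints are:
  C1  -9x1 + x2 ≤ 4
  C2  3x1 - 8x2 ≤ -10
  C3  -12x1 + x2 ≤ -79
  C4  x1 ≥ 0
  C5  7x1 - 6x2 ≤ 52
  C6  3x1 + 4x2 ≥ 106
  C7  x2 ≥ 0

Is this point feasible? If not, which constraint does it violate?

C1: -100 ≤ 4 ✓
C2: -97 ≤ -10 ✓
C3: -139 ≤ -79 ✓
C4: 13 ≥ 0 ✓
C5: -11 ≤ 52 ✓
C6: 107 ≥ 106 ✓
C7: 17 ≥ 0 ✓

feasible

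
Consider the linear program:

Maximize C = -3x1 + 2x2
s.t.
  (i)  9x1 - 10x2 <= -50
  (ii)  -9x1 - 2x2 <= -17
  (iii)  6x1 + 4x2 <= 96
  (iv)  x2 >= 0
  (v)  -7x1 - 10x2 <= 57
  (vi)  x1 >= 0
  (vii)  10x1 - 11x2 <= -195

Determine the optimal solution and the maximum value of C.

The optimum lies where 6x1 + 4x2 = 96 and x1 = 0.
Solving simultaneously gives x1 = 0, x2 = 24.

x1 = 0, x2 = 24, maximum C = 48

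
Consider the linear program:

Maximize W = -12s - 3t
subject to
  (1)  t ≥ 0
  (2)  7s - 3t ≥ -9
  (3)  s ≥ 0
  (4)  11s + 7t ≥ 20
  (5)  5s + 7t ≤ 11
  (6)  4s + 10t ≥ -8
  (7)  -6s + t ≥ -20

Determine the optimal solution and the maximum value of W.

The binding constraints are 11s + 7t = 20 and 5s + 7t = 11.
Solving simultaneously gives s = 3/2, t = 1/2.

s = 3/2, t = 1/2, maximum W = -39/2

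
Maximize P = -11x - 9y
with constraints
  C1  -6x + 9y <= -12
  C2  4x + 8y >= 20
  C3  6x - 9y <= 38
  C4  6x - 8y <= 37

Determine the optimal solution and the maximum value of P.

The optimum lies where -6x + 9y = -12 and 4x + 8y = 20.
Solving simultaneously gives x = 23/7, y = 6/7.

x = 23/7, y = 6/7, maximum P = -307/7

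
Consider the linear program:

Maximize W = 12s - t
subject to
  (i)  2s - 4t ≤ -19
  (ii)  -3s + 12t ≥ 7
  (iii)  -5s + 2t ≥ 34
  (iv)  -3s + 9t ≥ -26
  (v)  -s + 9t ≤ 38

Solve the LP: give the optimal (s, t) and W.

s = -230/43, t = 156/43, maximum W = -2916/43

The feasible region is unbounded (it extends along (-9, -1), (-4, -1)), but W strictly decreases along every unbounded feasible direction, so there is no improving ray and the maximum is attained at a vertex.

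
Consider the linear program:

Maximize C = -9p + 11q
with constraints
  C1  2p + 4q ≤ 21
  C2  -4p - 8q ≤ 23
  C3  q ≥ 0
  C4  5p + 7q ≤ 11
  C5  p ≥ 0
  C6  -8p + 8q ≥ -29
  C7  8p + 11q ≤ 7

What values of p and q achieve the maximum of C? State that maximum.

p = 0, q = 7/11, maximum C = 7

Corner points and C = -9p + 11q:
  (0, 0) → C = 0
  (7/8, 0) → C = -63/8
  (0, 7/11) → C = 7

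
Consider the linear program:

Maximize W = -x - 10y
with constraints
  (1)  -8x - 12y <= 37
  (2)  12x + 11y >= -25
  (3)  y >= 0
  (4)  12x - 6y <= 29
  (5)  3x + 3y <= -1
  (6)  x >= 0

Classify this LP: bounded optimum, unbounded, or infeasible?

infeasible

The boundaries 12x + 11y = -25 and y = 0 meet at (-25/12, 0), but that point violates x ≥ 0. Every candidate vertex is excluded by some other constraint, so the feasible region is empty.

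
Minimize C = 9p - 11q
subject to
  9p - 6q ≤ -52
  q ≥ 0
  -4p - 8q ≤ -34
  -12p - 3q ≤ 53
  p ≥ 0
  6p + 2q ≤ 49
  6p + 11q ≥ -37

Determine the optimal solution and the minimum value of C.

p = 0, q = 49/2, minimum C = -539/2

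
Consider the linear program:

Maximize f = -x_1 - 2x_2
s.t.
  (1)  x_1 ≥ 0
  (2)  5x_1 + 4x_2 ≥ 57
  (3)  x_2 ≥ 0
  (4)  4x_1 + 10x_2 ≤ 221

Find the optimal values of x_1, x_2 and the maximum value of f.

x_1 = 57/5, x_2 = 0, maximum f = -57/5

Corner points and f = -x_1 - 2x_2:
  (0, 57/4) → f = -57/2
  (0, 221/10) → f = -221/5
  (57/5, 0) → f = -57/5
  (221/4, 0) → f = -221/4

The binding constraints are 5x_1 + 4x_2 = 57 and x_2 = 0.
Solving simultaneously gives x_1 = 57/5, x_2 = 0.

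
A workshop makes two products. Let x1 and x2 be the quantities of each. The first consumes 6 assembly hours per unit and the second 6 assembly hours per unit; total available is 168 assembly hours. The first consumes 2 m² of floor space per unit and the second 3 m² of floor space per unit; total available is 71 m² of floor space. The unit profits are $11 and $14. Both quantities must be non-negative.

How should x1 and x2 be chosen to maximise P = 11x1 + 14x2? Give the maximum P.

x1 = 13, x2 = 15, maximum P = 353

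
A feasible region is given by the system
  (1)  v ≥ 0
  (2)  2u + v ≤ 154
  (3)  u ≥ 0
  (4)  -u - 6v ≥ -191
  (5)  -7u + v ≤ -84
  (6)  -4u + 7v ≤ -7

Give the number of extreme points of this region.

5

Pairwise boundary intersections that survive every other constraint:
  (77, 0)
  (12, 0)
  (733/11, 228/11)
  (1379/31, 757/31)
  (581/45, 287/45)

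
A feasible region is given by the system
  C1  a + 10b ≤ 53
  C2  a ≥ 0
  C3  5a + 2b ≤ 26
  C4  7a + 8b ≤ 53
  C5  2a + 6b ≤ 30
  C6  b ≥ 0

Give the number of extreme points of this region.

Pairwise boundary intersections that survive every other constraint:
  (0, 5)
  (0, 0)
  (51/13, 83/26)
  (26/5, 0)
  (3, 4)

5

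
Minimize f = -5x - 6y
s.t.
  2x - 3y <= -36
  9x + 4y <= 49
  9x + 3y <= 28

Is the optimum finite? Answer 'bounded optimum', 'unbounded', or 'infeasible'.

unbounded

From the feasible point (-8/11, 380/33), moving in the direction (-4, 9) keeps every constraint satisfied while f decreases without bound.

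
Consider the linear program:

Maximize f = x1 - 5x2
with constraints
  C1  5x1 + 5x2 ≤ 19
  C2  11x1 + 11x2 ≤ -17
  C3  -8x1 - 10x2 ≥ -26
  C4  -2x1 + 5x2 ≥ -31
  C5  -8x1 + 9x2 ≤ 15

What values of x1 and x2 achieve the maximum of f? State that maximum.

Feasible corners and f = x1 - 5x2:
  (256/77, -375/77) → f = 2131/77
  (-318/187, 29/187) → f = -463/187
  (-177/11, -139/11) → f = 518/11

At the optimal vertex, -2x1 + 5x2 = -31 and -8x1 + 9x2 = 15.
Solving simultaneously gives x1 = -177/11, x2 = -139/11.

x1 = -177/11, x2 = -139/11, maximum f = 518/11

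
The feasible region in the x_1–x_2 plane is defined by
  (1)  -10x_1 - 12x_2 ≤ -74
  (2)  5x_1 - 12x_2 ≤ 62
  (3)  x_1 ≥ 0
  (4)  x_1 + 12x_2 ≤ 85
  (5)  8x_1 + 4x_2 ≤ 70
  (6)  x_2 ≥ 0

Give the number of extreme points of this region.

5

Of the 15 pairwise boundary intersections, those satisfying every inequality are:
  (0, 37/6)
  (37/5, 0)
  (0, 85/12)
  (125/23, 305/46)
  (35/4, 0)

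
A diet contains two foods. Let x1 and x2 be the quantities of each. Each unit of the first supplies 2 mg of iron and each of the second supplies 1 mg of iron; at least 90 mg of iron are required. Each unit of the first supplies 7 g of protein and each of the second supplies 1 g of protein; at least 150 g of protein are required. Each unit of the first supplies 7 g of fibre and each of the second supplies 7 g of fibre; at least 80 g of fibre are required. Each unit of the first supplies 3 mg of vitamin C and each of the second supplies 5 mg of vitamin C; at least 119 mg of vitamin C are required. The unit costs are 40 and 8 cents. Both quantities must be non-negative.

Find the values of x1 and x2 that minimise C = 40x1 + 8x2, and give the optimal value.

The feasible region is unbounded (it extends along (0, 1), (1, 0)), but C strictly increases along every unbounded feasible direction, so there is no improving ray and the minimum is attained at a vertex.

x1 = 12, x2 = 66, minimum C = 1008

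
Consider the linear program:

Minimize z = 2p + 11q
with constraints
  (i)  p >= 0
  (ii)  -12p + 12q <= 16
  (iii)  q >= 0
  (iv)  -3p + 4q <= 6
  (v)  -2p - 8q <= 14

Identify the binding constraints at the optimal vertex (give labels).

Extreme points and z = 2p + 11q:
  (0, 4/3) → z = 44/3
  (0, 0) → z = 0
  (2/3, 2) → z = 70/3
The feasible region is unbounded (it extends along (4, 3), (1, 0)), but z strictly increases along every unbounded feasible direction, so there is no improving ray and the minimum is attained at a vertex.

The minimum is at (0, 0). Substituting into each constraint, equality holds for (i) and (iii); the remaining constraints have slack.

(i) and (iii)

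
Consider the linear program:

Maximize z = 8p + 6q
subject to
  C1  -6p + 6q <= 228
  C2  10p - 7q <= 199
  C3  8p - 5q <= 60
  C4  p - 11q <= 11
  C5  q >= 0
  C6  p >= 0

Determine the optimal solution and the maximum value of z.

p = 250/3, q = 364/3, maximum z = 4184/3

Feasible corners and z = 8p + 6q:
  (250/3, 364/3) → z = 4184/3
  (0, 38) → z = 228
  (15/2, 0) → z = 60
  (0, 0) → z = 0

The binding constraints are -6p + 6q = 228 and 8p - 5q = 60.
Solving simultaneously gives p = 250/3, q = 364/3.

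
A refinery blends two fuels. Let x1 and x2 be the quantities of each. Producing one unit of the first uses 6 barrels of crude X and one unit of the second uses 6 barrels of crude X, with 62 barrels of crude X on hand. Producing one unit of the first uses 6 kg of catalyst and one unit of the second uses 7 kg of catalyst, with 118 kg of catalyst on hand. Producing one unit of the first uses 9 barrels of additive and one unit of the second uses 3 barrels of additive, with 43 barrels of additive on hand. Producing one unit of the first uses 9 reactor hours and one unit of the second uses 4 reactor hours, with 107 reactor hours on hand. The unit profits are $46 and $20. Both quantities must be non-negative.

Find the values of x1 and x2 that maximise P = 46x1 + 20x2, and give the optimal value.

x1 = 2, x2 = 25/3, maximum P = 776/3

Vertices and P = 46x1 + 20x2:
  (0, 0) → P = 0
  (0, 31/3) → P = 620/3
  (43/9, 0) → P = 1978/9
  (2, 25/3) → P = 776/3

The binding constraints are 6x1 + 6x2 = 62 and 9x1 + 3x2 = 43.
Solving simultaneously gives x1 = 2, x2 = 25/3.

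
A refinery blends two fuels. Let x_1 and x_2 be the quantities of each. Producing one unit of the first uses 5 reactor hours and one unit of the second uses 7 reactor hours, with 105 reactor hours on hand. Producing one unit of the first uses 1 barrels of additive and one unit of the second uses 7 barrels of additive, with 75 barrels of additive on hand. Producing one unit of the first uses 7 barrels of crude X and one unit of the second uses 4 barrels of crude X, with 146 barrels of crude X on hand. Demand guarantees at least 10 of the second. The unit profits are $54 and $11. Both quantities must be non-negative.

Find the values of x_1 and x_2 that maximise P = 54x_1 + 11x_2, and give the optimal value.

x_1 = 5, x_2 = 10, maximum P = 380

Feasible corners and P = 54x_1 + 11x_2:
  (0, 75/7) → P = 825/7
  (0, 10) → P = 110
  (5, 10) → P = 380

At the optimal vertex, x_1 + 7x_2 = 75 and x_2 = 10.
Solving simultaneously gives x_1 = 5, x_2 = 10.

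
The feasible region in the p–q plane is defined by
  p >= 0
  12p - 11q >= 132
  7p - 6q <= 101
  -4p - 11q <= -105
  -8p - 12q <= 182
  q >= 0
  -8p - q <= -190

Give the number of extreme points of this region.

3

Pairwise boundary intersections that survive every other constraint:
  (319/5, 288/5)
  (1111/50, 306/25)
  (1241/55, 522/55)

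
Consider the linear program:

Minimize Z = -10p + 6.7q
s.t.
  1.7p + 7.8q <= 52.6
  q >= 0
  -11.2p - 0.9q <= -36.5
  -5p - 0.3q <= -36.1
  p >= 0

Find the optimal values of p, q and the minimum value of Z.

Corner points and Z = -10p + 6.7q:
  (526/17, 0) → Z = -5260/17
  (8860/1283, 6721/1283) → Z = -435693/12830
  (361/50, 0) → Z = -361/5

The optimum lies where 1.7p + 7.8q = 52.6 and q = 0.
Solving simultaneously gives p = 526/17, q = 0.

p = 526/17, q = 0, minimum Z = -5260/17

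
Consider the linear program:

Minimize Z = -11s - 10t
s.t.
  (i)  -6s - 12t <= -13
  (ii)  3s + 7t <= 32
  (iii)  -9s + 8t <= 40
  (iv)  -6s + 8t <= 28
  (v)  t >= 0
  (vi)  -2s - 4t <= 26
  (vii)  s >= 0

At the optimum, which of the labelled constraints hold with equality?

Vertices and Z = -11s - 10t:
  (13/6, 0) → Z = -143/6
  (0, 13/12) → Z = -65/6
  (10/11, 46/11) → Z = -570/11
  (32/3, 0) → Z = -352/3
  (0, 7/2) → Z = -35

The minimum is at (32/3, 0). Substituting into each constraint, equality holds for (ii) and (v); the remaining constraints have slack.

(ii) and (v)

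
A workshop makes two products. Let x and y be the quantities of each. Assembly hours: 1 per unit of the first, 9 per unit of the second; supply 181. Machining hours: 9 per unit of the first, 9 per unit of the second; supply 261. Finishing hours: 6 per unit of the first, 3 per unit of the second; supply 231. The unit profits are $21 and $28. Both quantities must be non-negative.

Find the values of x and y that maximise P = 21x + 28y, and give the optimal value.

Vertices and P = 21x + 28y:
  (0, 0) → P = 0
  (0, 181/9) → P = 5068/9
  (29, 0) → P = 609
  (10, 19) → P = 742

At the optimal vertex, x + 9y = 181 and 9x + 9y = 261.
Solving simultaneously gives x = 10, y = 19.

x = 10, y = 19, maximum P = 742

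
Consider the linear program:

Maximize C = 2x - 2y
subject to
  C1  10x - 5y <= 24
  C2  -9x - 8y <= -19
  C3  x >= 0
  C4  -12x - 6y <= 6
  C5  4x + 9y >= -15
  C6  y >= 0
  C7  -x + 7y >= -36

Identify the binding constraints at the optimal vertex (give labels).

C1 and C6

Feasible corners and C = 2x - 2y:
  (12/5, 0) → C = 24/5
  (0, 19/8) → C = -19/4
  (19/9, 0) → C = 38/9
The feasible region is unbounded (it extends along (0, 1), (1, 2)), but C strictly decreases along every unbounded feasible direction, so there is no improving ray and the maximum is attained at a vertex.

The maximum is at (12/5, 0). Substituting into each constraint, equality holds for C1 and C6; the remaining constraints have slack.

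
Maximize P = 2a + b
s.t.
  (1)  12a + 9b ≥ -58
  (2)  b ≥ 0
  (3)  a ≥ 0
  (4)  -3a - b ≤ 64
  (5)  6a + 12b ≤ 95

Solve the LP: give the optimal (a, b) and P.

Feasible corners and P = 2a + b:
  (0, 0) → P = 0
  (95/6, 0) → P = 95/3
  (0, 95/12) → P = 95/12

a = 95/6, b = 0, maximum P = 95/3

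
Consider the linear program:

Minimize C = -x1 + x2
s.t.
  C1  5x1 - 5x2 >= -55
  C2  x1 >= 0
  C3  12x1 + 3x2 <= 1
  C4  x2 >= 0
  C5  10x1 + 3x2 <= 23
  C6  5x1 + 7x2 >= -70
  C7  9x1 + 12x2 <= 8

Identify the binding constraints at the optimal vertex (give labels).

C3 and C4

Vertices and C = -x1 + x2:
  (0, 1/3) → C = 1/3
  (0, 0) → C = 0
  (1/12, 0) → C = -1/12

The minimum is at (1/12, 0). Substituting into each constraint, equality holds for C3 and C4; the remaining constraints have slack.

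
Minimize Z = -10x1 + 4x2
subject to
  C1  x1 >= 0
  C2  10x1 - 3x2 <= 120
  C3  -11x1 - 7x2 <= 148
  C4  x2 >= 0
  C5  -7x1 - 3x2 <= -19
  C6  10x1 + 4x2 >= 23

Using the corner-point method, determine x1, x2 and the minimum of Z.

Extreme points and Z = -10x1 + 4x2:
  (0, 19/3) → Z = 76/3
  (12, 0) → Z = -120
  (19/7, 0) → Z = -190/7
The feasible region is unbounded (it extends along (0, 1), (3, 10)), but Z strictly increases along every unbounded feasible direction, so there is no improving ray and the minimum is attained at a vertex.

At the optimal vertex, 10x1 - 3x2 = 120 and x2 = 0.
Solving simultaneously gives x1 = 12, x2 = 0.

x1 = 12, x2 = 0, minimum Z = -120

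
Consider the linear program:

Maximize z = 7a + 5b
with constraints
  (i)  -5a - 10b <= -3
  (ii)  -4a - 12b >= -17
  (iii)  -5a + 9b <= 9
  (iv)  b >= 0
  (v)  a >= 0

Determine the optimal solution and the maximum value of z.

Extreme points and z = 7a + 5b:
  (3/5, 0) → z = 21/5
  (0, 3/10) → z = 3/2
  (15/32, 121/96) → z = 115/12
  (17/4, 0) → z = 119/4
  (0, 1) → z = 5

The optimum lies where -4a - 12b = -17 and b = 0.
Solving simultaneously gives a = 17/4, b = 0.

a = 17/4, b = 0, maximum z = 119/4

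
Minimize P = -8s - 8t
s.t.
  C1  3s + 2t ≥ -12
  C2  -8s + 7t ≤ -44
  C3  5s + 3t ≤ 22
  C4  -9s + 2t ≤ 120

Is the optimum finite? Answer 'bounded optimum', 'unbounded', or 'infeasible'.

bounded optimum

Extreme points and P = -8s - 8t:
  (4/37, -228/37) → P = 1792/37
  (80, -126) → P = 368
  (286/59, -44/59) → P = -1936/59
The feasible region has finitely many vertices and no improving ray; the minimum is -1936/59 at (286/59, -44/59).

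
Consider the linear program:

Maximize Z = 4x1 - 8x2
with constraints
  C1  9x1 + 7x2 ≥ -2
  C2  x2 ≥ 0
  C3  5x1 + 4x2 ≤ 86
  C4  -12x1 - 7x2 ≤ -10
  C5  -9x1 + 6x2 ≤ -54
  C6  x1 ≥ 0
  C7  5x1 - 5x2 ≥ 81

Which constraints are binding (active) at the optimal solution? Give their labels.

Corner points and Z = 4x1 - 8x2:
  (86/5, 0) → Z = 344/5
  (81/5, 0) → Z = 324/5
  (754/45, 5/9) → Z = 2816/45

The maximum is at (86/5, 0). Substituting into each constraint, equality holds for C2 and C3; the remaining constraints have slack.

C2 and C3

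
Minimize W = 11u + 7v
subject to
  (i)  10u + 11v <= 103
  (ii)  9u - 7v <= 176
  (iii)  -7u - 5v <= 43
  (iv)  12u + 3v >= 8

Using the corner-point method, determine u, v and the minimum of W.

u = 13/3, v = -44/3, minimum W = -55

Feasible corners and W = 11u + 7v:
  (2657/169, -833/169) → W = 23396/169
  (-13/6, 34/3) → W = 111/2
  (579/94, -1619/94) → W = -2482/47
  (13/3, -44/3) → W = -55

At the optimal vertex, -7u - 5v = 43 and 12u + 3v = 8.
Solving simultaneously gives u = 13/3, v = -44/3.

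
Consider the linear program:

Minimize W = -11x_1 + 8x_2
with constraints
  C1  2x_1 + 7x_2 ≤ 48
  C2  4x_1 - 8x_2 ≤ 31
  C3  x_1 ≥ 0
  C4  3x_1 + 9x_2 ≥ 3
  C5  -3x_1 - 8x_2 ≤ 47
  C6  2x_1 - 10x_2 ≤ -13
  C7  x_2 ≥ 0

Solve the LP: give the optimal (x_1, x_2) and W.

Vertices and W = -11x_1 + 8x_2:
  (0, 48/7) → W = 384/7
  (389/34, 61/17) → W = -3303/34
  (0, 13/10) → W = 52/5

x_1 = 389/34, x_2 = 61/17, minimum W = -3303/34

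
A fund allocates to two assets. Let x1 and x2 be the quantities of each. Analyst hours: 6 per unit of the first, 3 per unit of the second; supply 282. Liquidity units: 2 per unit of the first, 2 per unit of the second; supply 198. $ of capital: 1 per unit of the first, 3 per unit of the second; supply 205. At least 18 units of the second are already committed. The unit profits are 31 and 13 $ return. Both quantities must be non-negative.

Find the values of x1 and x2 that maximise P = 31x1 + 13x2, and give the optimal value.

x1 = 38, x2 = 18, maximum P = 1412

Feasible corners and P = 31x1 + 13x2:
  (0, 205/3) → P = 2665/3
  (0, 18) → P = 234
  (77/5, 316/5) → P = 1299
  (38, 18) → P = 1412

The optimum lies where 6x1 + 3x2 = 282 and x2 = 18.
Solving simultaneously gives x1 = 38, x2 = 18.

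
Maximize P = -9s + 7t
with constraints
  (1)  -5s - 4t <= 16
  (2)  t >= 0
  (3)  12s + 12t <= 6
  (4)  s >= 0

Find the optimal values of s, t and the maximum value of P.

s = 0, t = 1/2, maximum P = 7/2

At the optimal vertex, 12s + 12t = 6 and s = 0.
Solving simultaneously gives s = 0, t = 1/2.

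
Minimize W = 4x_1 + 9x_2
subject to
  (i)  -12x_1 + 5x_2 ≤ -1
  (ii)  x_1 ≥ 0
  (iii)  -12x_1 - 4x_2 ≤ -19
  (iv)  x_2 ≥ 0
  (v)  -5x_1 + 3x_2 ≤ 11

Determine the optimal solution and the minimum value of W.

The feasible region is unbounded (it extends along (1, 0), (3, 5)), but W strictly increases along every unbounded feasible direction, so there is no improving ray and the minimum is attained at a vertex.

x_1 = 19/12, x_2 = 0, minimum W = 19/3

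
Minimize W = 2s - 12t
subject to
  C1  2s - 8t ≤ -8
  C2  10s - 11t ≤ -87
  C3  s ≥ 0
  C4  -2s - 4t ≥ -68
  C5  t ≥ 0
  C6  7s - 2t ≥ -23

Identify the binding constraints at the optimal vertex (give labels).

C4 and C6

Corner points and W = 2s - 12t:
  (0, 87/11) → W = -1044/11
  (200/31, 427/31) → W = -4724/31
  (0, 23/2) → W = -138
  (11/8, 261/16) → W = -193

The minimum is at (11/8, 261/16). Substituting into each constraint, equality holds for C4 and C6; the remaining constraints have slack.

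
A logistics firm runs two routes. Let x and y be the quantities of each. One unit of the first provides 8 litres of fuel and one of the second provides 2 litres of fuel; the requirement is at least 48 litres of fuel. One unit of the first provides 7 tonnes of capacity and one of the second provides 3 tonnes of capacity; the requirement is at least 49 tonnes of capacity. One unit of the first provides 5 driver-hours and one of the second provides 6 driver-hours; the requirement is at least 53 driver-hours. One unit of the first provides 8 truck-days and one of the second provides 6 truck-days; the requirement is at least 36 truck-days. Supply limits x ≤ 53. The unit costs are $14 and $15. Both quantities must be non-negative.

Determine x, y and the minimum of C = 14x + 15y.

x = 5, y = 14/3, minimum C = 140

The feasible region is unbounded (it extends along (0, 1)), but C strictly increases along every unbounded feasible direction, so there is no improving ray and the minimum is attained at a vertex.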